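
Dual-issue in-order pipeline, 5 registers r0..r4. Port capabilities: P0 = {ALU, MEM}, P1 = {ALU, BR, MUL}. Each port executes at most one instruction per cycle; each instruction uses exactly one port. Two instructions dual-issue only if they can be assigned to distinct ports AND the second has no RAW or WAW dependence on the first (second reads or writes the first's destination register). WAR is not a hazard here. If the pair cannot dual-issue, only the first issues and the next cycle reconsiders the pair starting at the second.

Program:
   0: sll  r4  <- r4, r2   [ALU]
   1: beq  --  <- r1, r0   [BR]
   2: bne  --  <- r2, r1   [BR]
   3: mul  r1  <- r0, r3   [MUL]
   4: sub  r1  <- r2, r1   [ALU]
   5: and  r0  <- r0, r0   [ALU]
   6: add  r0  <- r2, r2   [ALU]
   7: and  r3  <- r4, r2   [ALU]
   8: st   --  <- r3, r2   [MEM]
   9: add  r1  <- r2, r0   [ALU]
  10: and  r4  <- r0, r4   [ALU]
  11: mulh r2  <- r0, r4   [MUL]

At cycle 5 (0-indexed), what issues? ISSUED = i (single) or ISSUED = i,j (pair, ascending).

#0 head=0: sll.ALU;beq.BR i0+i1 pair
#1 head=2: bne.BR i2 no-port BR/MUL
#2 head=3: mul.MUL i3 RAW+WAW r1
#3 head=4: sub.ALU;and.ALU i4+i5 pair
#4 head=6: add.ALU;and.ALU i6+i7 pair
#5 head=8: st.MEM;add.ALU i8+i9 pair
#6 head=10: and.ALU i10 RAW r4
#7 head=11: mulh.MUL i11 tail

ISSUED = 8,9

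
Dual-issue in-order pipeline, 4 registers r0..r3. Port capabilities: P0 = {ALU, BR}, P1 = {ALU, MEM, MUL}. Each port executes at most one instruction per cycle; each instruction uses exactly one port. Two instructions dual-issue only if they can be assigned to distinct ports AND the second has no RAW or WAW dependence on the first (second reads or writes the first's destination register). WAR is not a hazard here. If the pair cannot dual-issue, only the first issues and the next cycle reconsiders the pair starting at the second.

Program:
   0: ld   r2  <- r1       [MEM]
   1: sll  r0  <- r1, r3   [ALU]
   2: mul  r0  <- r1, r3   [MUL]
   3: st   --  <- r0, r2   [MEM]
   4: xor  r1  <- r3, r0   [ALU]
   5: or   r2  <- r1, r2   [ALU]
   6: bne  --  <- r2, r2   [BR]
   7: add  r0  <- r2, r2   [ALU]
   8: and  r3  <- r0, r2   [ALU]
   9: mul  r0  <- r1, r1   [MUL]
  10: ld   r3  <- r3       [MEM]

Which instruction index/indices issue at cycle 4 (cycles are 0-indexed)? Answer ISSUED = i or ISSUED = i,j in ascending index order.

0. ld+sll @i0/i1  | 2-wide
1. mul @i2  | no-port MUL/MEM
2. st+xor @i3/i4  | 2-wide
3. or @i5  | RAW r2
4. bne+add @i6/i7  | 2-wide
5. and+mul @i8/i9  | 2-wide
6. ld @i10  | tail

ISSUED = 6,7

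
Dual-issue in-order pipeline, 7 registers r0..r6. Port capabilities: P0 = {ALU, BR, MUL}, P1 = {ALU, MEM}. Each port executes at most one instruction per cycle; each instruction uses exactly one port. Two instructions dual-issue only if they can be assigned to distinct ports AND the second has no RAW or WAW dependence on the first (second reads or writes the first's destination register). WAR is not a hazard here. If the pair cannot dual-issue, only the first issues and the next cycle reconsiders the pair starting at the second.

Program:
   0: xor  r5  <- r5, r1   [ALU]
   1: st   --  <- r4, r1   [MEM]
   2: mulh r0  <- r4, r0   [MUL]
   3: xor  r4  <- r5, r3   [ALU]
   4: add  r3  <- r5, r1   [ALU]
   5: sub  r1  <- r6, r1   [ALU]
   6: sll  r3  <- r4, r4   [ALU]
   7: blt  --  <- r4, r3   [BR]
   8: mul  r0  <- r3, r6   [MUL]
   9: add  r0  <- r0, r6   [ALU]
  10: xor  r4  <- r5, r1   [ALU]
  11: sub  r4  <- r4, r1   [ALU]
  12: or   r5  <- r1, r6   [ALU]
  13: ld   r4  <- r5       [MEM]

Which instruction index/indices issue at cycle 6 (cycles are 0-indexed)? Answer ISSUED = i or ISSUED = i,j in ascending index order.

t=0 i0&i1:xor/st ; pair
t=1 i2&i3:mulh/xor ; pair
t=2 i4&i5:add/sub ; pair
t=3 i6:sll ; RAW r3
t=4 i7:blt ; no-port BR/MUL
t=5 i8:mul ; RAW+WAW r0
t=6 i9&i10:add/xor ; pair
t=7 i11&i12:sub/or ; pair
t=8 i13:ld ; tail

ISSUED = 9,10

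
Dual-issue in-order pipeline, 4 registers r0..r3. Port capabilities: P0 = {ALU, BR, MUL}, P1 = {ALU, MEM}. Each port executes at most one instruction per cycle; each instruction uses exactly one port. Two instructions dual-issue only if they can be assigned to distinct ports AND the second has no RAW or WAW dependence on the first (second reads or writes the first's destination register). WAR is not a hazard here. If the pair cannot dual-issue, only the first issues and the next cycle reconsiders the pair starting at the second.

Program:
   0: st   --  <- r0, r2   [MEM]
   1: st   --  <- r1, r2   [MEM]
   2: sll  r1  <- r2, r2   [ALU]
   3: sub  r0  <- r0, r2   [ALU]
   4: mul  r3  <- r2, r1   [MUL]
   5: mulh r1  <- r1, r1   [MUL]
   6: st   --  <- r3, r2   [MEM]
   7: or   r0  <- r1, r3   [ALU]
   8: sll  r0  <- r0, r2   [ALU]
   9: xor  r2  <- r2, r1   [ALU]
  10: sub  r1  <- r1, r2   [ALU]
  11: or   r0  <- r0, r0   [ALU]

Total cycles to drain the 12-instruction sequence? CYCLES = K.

c0: i0 st.MEM  no-port MEM/MEM
c1: i1&i2 st.MEM;sll.ALU  2-wide
c2: i3&i4 sub.ALU;mul.MUL  2-wide
c3: i5&i6 mulh.MUL;st.MEM  2-wide
c4: i7 or.ALU  RAW+WAW r0
c5: i8&i9 sll.ALU;xor.ALU  2-wide
c6: i10&i11 sub.ALU;or.ALU  2-wide

CYCLES = 7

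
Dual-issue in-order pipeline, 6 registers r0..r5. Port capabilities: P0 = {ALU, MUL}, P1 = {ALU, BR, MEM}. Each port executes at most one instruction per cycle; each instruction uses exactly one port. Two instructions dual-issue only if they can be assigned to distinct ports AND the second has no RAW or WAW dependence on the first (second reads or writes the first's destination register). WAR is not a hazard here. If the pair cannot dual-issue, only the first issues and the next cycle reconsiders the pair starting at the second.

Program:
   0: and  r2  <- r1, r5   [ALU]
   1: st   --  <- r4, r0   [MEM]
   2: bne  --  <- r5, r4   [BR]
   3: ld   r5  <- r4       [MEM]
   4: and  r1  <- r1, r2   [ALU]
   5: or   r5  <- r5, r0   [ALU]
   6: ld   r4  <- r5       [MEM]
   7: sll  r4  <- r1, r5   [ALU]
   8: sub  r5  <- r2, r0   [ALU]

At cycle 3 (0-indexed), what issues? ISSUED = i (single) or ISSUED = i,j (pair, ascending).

ISSUED = 5

#0 head=0: and.ALU st.MEM i0,i1 pair
#1 head=2: bne.BR i2 no-port BR/MEM
#2 head=3: ld.MEM and.ALU i3,i4 pair
#3 head=5: or.ALU i5 RAW r5
#4 head=6: ld.MEM i6 WAW r4
#5 head=7: sll.ALU sub.ALU i7,i8 pair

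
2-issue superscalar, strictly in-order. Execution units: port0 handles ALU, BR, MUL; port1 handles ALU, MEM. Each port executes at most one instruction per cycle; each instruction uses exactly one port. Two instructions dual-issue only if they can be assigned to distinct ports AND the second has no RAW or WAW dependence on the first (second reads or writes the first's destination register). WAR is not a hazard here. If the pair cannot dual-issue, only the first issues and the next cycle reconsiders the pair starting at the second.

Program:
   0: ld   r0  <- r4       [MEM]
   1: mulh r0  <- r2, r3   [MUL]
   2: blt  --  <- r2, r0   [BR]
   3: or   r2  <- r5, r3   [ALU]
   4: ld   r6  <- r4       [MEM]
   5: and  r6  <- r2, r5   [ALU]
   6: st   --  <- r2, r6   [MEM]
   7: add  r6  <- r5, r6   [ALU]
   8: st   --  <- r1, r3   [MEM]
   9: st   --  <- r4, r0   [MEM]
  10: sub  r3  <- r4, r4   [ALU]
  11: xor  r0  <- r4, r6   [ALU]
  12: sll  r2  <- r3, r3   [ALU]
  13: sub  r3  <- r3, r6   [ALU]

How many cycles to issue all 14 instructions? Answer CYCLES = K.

CYCLES = 10

t=0 i0:ld ; WAW r0
t=1 i1:mulh ; no-port MUL/BR
t=2 i2&i3:blt+or ; pair
t=3 i4:ld ; WAW r6
t=4 i5:and ; RAW r6
t=5 i6&i7:st+add ; pair
t=6 i8:st ; no-port MEM/MEM
t=7 i9&i10:st+sub ; pair
t=8 i11&i12:xor+sll ; pair
t=9 i13:sub ; tail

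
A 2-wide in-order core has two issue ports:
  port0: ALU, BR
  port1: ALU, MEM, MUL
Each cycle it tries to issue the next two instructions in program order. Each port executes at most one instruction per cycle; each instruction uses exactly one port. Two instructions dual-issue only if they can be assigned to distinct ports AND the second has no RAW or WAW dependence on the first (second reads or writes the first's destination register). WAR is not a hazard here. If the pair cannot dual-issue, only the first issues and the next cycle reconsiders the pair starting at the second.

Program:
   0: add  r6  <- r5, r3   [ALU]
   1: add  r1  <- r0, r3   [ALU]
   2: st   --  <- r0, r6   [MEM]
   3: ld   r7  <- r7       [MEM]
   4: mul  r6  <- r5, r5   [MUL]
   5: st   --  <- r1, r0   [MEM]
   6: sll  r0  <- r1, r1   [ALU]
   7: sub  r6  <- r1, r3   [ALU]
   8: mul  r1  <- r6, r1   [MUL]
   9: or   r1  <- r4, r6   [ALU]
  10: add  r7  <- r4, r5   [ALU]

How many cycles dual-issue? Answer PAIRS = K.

#0 head=0: add+add i0&i1 dual
#1 head=2: st i2 no-port MEM/MEM
#2 head=3: ld i3 no-port MEM/MUL
#3 head=4: mul i4 no-port MUL/MEM
#4 head=5: st+sll i5&i6 dual
#5 head=7: sub i7 RAW r6
#6 head=8: mul i8 WAW r1
#7 head=9: or+add i9&i10 dual

PAIRS = 3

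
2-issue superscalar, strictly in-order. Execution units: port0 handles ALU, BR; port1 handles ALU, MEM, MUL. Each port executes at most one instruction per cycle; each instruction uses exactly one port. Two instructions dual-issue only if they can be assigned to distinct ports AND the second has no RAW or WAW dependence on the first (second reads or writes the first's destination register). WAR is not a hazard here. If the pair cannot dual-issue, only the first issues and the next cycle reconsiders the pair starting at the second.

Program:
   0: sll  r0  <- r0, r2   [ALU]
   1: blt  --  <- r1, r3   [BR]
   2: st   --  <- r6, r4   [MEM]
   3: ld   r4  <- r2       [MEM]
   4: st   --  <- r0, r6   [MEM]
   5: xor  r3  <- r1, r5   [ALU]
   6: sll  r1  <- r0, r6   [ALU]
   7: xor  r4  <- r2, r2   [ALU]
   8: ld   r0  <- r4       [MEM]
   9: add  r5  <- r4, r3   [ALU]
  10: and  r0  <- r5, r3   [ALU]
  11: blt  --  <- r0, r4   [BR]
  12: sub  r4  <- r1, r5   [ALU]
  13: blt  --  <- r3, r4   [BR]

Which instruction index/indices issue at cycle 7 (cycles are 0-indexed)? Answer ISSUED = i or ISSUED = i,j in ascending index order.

c0: i0/i1 sll;blt  dual
c1: i2 st  no-port MEM/MEM
c2: i3 ld  no-port MEM/MEM
c3: i4/i5 st;xor  dual
c4: i6/i7 sll;xor  dual
c5: i8/i9 ld;add  dual
c6: i10 and  RAW r0
c7: i11/i12 blt;sub  dual
c8: i13 blt  tail

ISSUED = 11,12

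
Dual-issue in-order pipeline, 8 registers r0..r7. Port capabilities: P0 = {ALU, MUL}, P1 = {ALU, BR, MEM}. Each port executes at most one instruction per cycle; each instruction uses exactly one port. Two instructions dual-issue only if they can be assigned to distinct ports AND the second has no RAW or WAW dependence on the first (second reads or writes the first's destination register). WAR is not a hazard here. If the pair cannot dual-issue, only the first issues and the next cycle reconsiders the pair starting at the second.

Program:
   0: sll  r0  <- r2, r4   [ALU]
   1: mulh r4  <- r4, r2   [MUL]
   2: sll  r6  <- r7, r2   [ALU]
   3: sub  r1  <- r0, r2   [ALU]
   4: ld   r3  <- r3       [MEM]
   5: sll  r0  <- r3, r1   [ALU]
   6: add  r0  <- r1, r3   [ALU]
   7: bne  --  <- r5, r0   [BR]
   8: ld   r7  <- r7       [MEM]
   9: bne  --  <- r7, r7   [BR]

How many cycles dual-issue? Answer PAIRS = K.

#0 head=0: sll.ALU mulh.MUL i0,i1 2-wide
#1 head=2: sll.ALU sub.ALU i2,i3 2-wide
#2 head=4: ld.MEM i4 RAW r3
#3 head=5: sll.ALU i5 WAW r0
#4 head=6: add.ALU i6 RAW r0
#5 head=7: bne.BR i7 no-port BR/MEM
#6 head=8: ld.MEM i8 no-port MEM/BR
#7 head=9: bne.BR i9 tail

PAIRS = 2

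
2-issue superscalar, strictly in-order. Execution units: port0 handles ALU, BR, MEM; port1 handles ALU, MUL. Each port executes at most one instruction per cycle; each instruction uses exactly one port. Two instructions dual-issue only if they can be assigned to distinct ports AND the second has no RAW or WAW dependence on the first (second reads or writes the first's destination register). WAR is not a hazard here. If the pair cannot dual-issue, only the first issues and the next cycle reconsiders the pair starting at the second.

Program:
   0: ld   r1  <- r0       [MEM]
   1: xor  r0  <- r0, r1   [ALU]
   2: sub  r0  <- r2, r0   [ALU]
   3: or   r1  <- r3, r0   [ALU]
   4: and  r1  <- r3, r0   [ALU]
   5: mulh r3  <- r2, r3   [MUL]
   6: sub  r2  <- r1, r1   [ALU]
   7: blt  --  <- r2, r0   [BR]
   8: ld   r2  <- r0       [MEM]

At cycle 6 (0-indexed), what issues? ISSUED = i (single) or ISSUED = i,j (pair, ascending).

ISSUED = 7

0. ld.MEM @i0  | RAW r1
1. xor.ALU @i1  | RAW+WAW r0
2. sub.ALU @i2  | RAW r0
3. or.ALU @i3  | WAW r1
4. and.ALU/mulh.MUL @i4&i5  | pair
5. sub.ALU @i6  | RAW r2
6. blt.BR @i7  | no-port BR/MEM
7. ld.MEM @i8  | tail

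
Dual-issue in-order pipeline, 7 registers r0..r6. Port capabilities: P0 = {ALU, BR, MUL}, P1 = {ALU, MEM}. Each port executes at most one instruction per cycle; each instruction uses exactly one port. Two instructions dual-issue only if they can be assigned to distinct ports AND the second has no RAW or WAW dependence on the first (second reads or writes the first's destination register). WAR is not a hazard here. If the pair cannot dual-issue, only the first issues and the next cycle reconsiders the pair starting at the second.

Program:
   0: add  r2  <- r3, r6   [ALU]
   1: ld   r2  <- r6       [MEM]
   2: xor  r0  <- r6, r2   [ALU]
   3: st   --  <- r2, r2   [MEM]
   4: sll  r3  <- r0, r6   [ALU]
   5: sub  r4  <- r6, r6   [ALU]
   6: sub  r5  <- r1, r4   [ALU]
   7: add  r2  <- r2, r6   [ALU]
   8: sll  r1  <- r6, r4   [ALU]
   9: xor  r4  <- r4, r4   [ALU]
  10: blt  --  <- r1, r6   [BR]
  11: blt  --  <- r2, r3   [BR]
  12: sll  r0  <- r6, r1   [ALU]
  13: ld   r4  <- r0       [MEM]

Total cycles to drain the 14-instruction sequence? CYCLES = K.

#0 head=0: add.ALU i0 WAW r2
#1 head=1: ld.MEM i1 RAW r2
#2 head=2: xor.ALU st.MEM i2/i3 2-wide
#3 head=4: sll.ALU sub.ALU i4/i5 2-wide
#4 head=6: sub.ALU add.ALU i6/i7 2-wide
#5 head=8: sll.ALU xor.ALU i8/i9 2-wide
#6 head=10: blt.BR i10 no-port BR/BR
#7 head=11: blt.BR sll.ALU i11/i12 2-wide
#8 head=13: ld.MEM i13 tail

CYCLES = 9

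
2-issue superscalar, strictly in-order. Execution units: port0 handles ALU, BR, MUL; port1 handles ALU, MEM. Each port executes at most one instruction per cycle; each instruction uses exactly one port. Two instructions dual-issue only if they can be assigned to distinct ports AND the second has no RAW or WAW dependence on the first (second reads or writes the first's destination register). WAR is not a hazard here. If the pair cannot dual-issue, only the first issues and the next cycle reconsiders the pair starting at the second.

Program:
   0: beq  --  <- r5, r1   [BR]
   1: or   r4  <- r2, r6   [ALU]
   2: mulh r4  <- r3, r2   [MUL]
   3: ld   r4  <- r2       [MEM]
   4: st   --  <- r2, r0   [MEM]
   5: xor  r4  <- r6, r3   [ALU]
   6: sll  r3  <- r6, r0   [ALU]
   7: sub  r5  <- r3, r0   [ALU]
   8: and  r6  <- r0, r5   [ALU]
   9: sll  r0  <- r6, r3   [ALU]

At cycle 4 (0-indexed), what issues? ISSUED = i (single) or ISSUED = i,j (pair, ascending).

#0 head=0: beq.BR+or.ALU i0/i1 2-wide
#1 head=2: mulh.MUL i2 WAW r4
#2 head=3: ld.MEM i3 no-port MEM/MEM
#3 head=4: st.MEM+xor.ALU i4/i5 2-wide
#4 head=6: sll.ALU i6 RAW r3
#5 head=7: sub.ALU i7 RAW r5
#6 head=8: and.ALU i8 RAW r6
#7 head=9: sll.ALU i9 tail

ISSUED = 6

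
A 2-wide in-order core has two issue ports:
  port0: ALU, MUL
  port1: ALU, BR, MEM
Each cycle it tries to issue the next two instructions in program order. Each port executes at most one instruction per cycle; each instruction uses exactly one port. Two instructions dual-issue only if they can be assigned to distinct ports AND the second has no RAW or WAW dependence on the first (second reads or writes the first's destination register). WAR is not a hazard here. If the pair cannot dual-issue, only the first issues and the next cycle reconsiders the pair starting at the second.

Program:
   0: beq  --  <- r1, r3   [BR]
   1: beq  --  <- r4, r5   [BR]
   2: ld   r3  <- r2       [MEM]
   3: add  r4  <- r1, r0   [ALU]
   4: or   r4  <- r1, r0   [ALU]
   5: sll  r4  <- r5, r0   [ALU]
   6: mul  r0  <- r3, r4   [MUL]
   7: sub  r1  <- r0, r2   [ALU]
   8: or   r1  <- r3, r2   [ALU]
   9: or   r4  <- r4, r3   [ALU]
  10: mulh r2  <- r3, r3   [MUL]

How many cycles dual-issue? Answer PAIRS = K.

t=0 i0:beq ; no-port BR/BR
t=1 i1:beq ; no-port BR/MEM
t=2 i2+i3:ld/add ; pair
t=3 i4:or ; WAW r4
t=4 i5:sll ; RAW r4
t=5 i6:mul ; RAW r0
t=6 i7:sub ; WAW r1
t=7 i8+i9:or/or ; pair
t=8 i10:mulh ; tail

PAIRS = 2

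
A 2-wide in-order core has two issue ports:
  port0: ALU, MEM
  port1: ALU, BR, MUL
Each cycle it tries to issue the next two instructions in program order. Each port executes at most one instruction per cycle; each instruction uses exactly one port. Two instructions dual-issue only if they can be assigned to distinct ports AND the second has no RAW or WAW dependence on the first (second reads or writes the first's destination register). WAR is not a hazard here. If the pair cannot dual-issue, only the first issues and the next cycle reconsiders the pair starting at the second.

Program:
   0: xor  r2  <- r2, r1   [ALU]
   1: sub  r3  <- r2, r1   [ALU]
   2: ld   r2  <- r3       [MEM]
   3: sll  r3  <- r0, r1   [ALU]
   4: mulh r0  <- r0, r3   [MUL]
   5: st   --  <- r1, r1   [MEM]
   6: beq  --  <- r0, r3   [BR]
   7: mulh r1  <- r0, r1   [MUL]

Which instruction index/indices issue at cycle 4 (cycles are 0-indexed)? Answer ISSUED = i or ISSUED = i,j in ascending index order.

ISSUED = 6

0. xor @i0  | RAW r2
1. sub @i1  | RAW r3
2. ld/sll @i2&i3  | pair
3. mulh/st @i4&i5  | pair
4. beq @i6  | no-port BR/MUL
5. mulh @i7  | tail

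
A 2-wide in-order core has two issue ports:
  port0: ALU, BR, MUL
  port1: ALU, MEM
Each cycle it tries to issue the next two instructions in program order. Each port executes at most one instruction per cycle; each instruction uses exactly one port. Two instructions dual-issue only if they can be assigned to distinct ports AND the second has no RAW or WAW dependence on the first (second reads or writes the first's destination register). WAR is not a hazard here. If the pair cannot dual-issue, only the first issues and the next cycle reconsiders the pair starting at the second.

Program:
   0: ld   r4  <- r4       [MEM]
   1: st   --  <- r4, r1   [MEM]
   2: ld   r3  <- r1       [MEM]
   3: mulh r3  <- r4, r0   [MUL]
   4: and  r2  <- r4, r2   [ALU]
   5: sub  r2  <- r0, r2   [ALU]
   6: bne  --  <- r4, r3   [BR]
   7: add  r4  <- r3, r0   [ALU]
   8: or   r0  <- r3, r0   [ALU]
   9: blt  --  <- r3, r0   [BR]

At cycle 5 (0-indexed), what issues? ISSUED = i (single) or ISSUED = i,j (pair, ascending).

c0: i0 ld  no-port MEM/MEM
c1: i1 st  no-port MEM/MEM
c2: i2 ld  WAW r3
c3: i3&i4 mulh and  dual
c4: i5&i6 sub bne  dual
c5: i7&i8 add or  dual
c6: i9 blt  tail

ISSUED = 7,8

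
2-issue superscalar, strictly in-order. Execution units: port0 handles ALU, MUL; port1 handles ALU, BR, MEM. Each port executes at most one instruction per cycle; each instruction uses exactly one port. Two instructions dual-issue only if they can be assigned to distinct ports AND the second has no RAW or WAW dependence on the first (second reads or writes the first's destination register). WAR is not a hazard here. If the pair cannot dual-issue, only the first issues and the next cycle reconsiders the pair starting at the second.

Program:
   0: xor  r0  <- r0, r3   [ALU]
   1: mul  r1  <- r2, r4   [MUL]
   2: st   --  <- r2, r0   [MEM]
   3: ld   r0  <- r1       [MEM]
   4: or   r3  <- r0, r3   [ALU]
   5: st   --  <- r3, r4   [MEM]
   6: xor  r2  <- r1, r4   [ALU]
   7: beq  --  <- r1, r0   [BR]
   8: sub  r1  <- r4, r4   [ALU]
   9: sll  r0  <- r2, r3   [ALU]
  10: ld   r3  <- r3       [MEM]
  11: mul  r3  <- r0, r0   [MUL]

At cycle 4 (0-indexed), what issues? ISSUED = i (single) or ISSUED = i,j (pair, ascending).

ISSUED = 5,6

#0 head=0: xor;mul i0&i1 pair
#1 head=2: st i2 no-port MEM/MEM
#2 head=3: ld i3 RAW r0
#3 head=4: or i4 RAW r3
#4 head=5: st;xor i5&i6 pair
#5 head=7: beq;sub i7&i8 pair
#6 head=9: sll;ld i9&i10 pair
#7 head=11: mul i11 tail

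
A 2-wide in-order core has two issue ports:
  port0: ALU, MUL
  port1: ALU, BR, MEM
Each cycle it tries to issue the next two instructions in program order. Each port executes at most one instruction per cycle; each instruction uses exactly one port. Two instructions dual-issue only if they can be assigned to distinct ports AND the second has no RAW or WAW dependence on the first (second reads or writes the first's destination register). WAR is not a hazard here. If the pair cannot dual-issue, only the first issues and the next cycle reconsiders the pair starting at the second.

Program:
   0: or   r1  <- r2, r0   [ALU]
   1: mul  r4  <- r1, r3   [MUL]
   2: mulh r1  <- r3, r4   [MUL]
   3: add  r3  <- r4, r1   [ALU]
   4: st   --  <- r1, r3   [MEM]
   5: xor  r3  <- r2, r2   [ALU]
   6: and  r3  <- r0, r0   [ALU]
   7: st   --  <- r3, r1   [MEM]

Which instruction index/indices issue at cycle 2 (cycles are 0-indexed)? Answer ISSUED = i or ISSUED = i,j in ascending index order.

0. or @i0  | RAW r1
1. mul @i1  | no-port MUL/MUL
2. mulh @i2  | RAW r1
3. add @i3  | RAW r3
4. st xor @i4/i5  | 2-wide
5. and @i6  | RAW r3
6. st @i7  | tail

ISSUED = 2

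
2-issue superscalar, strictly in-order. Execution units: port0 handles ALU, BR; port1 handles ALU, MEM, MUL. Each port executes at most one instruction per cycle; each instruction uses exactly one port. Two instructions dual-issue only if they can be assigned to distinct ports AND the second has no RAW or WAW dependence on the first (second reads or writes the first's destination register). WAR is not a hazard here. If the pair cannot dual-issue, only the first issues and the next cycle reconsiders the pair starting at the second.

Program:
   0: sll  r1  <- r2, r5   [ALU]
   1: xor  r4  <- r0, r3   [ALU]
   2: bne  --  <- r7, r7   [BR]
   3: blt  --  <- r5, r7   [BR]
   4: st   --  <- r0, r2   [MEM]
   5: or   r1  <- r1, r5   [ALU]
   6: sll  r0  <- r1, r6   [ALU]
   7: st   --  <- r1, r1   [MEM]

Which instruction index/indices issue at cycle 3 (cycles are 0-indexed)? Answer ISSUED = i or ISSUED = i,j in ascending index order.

ISSUED = 5

0. sll+xor @i0/i1  | dual
1. bne @i2  | no-port BR/BR
2. blt+st @i3/i4  | dual
3. or @i5  | RAW r1
4. sll+st @i6/i7  | dual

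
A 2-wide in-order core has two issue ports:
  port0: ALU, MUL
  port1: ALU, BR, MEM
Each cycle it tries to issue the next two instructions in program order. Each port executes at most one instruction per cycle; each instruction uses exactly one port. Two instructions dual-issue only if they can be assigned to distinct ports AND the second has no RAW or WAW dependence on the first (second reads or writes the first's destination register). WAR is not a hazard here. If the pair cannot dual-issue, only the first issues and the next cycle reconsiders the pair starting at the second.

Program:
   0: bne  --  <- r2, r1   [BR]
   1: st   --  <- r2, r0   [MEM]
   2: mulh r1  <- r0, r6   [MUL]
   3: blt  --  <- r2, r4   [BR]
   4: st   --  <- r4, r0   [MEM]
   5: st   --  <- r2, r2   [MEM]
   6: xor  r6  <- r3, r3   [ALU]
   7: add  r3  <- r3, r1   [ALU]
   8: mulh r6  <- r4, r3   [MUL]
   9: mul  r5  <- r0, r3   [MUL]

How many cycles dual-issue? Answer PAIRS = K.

c0: i0 bne  no-port BR/MEM
c1: i1,i2 st mulh  dual
c2: i3 blt  no-port BR/MEM
c3: i4 st  no-port MEM/MEM
c4: i5,i6 st xor  dual
c5: i7 add  RAW r3
c6: i8 mulh  no-port MUL/MUL
c7: i9 mul  tail

PAIRS = 2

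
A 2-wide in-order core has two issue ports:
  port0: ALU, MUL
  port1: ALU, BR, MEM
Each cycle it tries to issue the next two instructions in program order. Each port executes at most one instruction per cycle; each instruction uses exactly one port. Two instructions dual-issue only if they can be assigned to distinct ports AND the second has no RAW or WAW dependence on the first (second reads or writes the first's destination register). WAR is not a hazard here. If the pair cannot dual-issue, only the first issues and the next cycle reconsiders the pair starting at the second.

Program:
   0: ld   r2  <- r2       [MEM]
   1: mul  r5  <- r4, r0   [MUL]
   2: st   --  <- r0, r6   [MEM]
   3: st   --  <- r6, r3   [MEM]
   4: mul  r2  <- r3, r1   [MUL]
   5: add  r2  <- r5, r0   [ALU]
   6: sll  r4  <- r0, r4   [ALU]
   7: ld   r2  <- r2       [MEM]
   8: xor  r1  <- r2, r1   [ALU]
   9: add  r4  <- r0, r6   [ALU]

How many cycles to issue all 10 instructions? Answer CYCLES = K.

CYCLES = 6

#0 head=0: ld.MEM+mul.MUL i0,i1 dual
#1 head=2: st.MEM i2 no-port MEM/MEM
#2 head=3: st.MEM+mul.MUL i3,i4 dual
#3 head=5: add.ALU+sll.ALU i5,i6 dual
#4 head=7: ld.MEM i7 RAW r2
#5 head=8: xor.ALU+add.ALU i8,i9 dual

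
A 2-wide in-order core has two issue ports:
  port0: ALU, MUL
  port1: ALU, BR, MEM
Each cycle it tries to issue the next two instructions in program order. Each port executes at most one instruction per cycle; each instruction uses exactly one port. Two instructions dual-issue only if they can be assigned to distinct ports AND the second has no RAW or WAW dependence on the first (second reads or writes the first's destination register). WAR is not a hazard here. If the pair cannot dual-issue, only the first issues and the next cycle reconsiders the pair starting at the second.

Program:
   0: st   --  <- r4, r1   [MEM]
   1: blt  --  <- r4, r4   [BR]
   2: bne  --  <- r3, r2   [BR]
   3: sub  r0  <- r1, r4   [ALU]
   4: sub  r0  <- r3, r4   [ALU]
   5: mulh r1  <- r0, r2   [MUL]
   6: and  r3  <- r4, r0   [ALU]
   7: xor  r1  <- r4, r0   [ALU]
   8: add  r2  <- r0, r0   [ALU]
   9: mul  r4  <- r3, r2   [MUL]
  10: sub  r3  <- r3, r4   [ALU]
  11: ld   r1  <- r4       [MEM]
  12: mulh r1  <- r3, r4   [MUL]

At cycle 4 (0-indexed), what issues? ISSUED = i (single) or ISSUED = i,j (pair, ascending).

  cy0 -> i0 (st.MEM) no-port MEM/BR
  cy1 -> i1 (blt.BR) no-port BR/BR
  cy2 -> i2&i3 (bne.BR+sub.ALU) pair
  cy3 -> i4 (sub.ALU) RAW r0
  cy4 -> i5&i6 (mulh.MUL+and.ALU) pair
  cy5 -> i7&i8 (xor.ALU+add.ALU) pair
  cy6 -> i9 (mul.MUL) RAW r4
  cy7 -> i10&i11 (sub.ALU+ld.MEM) pair
  cy8 -> i12 (mulh.MUL) tail

ISSUED = 5,6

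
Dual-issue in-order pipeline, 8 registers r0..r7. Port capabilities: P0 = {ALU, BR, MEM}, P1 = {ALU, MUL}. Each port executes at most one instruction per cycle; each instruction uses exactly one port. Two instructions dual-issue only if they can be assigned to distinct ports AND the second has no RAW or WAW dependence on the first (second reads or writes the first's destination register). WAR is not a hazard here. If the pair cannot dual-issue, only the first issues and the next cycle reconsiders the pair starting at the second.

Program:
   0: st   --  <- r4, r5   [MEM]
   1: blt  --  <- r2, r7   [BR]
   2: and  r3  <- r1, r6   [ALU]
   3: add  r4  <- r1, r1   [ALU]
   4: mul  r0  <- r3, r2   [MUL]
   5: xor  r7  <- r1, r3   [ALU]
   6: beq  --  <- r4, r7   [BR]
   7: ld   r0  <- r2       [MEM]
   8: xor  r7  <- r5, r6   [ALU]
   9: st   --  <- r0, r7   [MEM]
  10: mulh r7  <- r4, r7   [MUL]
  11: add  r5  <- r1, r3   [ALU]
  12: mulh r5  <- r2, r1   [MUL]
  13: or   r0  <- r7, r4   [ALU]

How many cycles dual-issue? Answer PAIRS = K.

t=0 i0:st ; no-port MEM/BR
t=1 i1&i2:blt/and ; dual
t=2 i3&i4:add/mul ; dual
t=3 i5:xor ; RAW r7
t=4 i6:beq ; no-port BR/MEM
t=5 i7&i8:ld/xor ; dual
t=6 i9&i10:st/mulh ; dual
t=7 i11:add ; WAW r5
t=8 i12&i13:mulh/or ; dual

PAIRS = 5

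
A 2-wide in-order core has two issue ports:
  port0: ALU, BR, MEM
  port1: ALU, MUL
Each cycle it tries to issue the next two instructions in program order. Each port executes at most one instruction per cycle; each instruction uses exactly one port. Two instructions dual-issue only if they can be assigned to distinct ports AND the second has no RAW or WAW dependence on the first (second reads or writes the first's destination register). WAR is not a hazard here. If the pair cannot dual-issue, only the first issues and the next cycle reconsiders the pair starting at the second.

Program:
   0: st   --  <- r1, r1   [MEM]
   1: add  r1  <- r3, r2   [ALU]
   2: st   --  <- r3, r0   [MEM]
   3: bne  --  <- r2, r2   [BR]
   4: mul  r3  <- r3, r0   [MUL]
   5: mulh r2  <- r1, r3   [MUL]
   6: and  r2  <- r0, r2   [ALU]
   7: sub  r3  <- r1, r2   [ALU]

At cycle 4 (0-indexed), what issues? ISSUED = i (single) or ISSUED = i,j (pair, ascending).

ISSUED = 6

#0 head=0: st.MEM add.ALU i0&i1 dual
#1 head=2: st.MEM i2 no-port MEM/BR
#2 head=3: bne.BR mul.MUL i3&i4 dual
#3 head=5: mulh.MUL i5 RAW+WAW r2
#4 head=6: and.ALU i6 RAW r2
#5 head=7: sub.ALU i7 tail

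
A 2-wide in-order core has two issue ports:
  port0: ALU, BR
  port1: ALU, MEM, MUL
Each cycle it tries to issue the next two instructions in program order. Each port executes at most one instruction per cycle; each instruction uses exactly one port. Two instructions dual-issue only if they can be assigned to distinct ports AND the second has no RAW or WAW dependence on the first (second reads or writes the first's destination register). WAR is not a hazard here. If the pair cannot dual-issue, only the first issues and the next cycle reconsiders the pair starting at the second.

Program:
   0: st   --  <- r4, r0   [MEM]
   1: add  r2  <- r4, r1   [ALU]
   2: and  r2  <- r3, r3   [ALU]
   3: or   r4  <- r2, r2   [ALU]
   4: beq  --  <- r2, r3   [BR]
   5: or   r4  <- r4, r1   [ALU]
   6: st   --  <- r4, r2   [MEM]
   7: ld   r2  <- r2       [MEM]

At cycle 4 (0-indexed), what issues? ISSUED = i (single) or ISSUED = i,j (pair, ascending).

ISSUED = 6

#0 head=0: st.MEM/add.ALU i0,i1 dual
#1 head=2: and.ALU i2 RAW r2
#2 head=3: or.ALU/beq.BR i3,i4 dual
#3 head=5: or.ALU i5 RAW r4
#4 head=6: st.MEM i6 no-port MEM/MEM
#5 head=7: ld.MEM i7 tail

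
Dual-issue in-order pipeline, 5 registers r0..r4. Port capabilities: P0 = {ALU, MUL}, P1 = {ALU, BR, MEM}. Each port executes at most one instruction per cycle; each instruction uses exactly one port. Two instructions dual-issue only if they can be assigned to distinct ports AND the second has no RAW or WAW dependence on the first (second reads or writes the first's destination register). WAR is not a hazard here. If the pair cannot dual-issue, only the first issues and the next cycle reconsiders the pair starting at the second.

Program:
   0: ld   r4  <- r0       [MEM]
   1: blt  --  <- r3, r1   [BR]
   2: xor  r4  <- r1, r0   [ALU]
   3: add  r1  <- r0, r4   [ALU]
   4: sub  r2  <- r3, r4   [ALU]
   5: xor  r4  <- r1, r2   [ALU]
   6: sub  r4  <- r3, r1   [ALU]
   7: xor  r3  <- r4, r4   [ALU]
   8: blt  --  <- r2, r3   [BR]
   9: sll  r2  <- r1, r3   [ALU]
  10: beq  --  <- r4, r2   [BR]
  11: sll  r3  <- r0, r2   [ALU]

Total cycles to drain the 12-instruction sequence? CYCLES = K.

CYCLES = 8

  cy0 -> i0 (ld.MEM) no-port MEM/BR
  cy1 -> i1,i2 (blt.BR+xor.ALU) 2-wide
  cy2 -> i3,i4 (add.ALU+sub.ALU) 2-wide
  cy3 -> i5 (xor.ALU) WAW r4
  cy4 -> i6 (sub.ALU) RAW r4
  cy5 -> i7 (xor.ALU) RAW r3
  cy6 -> i8,i9 (blt.BR+sll.ALU) 2-wide
  cy7 -> i10,i11 (beq.BR+sll.ALU) 2-wide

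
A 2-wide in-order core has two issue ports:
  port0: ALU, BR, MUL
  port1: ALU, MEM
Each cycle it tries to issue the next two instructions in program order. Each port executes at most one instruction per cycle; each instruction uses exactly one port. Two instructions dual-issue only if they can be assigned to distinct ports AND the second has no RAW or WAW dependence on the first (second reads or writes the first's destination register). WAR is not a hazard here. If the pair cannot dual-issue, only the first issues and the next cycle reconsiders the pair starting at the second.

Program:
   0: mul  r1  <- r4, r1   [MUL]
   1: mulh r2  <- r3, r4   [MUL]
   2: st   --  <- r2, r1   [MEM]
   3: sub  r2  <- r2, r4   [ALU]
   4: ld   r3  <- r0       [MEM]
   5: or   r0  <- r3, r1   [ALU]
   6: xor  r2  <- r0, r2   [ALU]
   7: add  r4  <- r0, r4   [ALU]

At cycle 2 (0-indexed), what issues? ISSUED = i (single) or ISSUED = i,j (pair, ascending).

ISSUED = 2,3

t=0 i0:mul.MUL ; no-port MUL/MUL
t=1 i1:mulh.MUL ; RAW r2
t=2 i2&i3:st.MEM+sub.ALU ; dual
t=3 i4:ld.MEM ; RAW r3
t=4 i5:or.ALU ; RAW r0
t=5 i6&i7:xor.ALU+add.ALU ; dual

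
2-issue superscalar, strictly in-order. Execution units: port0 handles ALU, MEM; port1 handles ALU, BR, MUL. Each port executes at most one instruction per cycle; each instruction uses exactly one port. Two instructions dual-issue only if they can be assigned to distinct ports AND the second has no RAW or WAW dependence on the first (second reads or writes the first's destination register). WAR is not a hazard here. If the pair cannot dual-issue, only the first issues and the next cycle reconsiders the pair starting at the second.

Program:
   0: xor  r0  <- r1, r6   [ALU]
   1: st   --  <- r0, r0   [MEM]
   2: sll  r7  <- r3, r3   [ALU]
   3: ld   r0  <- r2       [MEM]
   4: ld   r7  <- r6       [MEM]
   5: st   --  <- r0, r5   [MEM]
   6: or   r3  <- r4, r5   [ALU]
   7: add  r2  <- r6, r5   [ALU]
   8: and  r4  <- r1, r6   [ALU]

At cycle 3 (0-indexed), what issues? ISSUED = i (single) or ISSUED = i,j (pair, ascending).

ISSUED = 4

t=0 i0:xor ; RAW r0
t=1 i1,i2:st;sll ; 2-wide
t=2 i3:ld ; no-port MEM/MEM
t=3 i4:ld ; no-port MEM/MEM
t=4 i5,i6:st;or ; 2-wide
t=5 i7,i8:add;and ; 2-wide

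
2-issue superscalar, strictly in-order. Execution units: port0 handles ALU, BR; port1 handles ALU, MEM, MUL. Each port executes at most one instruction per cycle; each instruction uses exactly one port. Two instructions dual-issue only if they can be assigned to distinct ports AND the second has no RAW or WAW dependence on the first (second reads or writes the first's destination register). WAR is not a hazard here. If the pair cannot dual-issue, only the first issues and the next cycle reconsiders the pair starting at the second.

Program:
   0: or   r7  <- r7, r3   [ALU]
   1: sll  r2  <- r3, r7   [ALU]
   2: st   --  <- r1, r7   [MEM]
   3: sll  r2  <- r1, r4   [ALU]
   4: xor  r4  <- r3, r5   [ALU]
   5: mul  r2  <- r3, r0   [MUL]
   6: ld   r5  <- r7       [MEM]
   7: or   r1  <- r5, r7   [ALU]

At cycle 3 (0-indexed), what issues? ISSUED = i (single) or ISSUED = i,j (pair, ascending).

0. or.ALU @i0  | RAW r7
1. sll.ALU+st.MEM @i1/i2  | 2-wide
2. sll.ALU+xor.ALU @i3/i4  | 2-wide
3. mul.MUL @i5  | no-port MUL/MEM
4. ld.MEM @i6  | RAW r5
5. or.ALU @i7  | tail

ISSUED = 5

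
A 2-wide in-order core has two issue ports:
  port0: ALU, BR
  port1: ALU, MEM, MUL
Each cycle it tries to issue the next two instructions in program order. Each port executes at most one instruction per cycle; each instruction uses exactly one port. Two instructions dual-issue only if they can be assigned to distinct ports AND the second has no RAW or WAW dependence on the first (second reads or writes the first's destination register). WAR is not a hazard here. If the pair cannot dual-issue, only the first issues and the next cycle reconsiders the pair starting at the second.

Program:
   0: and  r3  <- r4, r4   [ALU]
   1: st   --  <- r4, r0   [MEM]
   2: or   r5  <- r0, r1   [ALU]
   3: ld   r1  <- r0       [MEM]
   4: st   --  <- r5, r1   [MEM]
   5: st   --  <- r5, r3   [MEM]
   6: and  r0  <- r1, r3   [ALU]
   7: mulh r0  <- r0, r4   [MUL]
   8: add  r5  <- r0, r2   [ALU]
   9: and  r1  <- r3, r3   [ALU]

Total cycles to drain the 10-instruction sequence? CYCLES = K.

CYCLES = 6

#0 head=0: and;st i0&i1 pair
#1 head=2: or;ld i2&i3 pair
#2 head=4: st i4 no-port MEM/MEM
#3 head=5: st;and i5&i6 pair
#4 head=7: mulh i7 RAW r0
#5 head=8: add;and i8&i9 pair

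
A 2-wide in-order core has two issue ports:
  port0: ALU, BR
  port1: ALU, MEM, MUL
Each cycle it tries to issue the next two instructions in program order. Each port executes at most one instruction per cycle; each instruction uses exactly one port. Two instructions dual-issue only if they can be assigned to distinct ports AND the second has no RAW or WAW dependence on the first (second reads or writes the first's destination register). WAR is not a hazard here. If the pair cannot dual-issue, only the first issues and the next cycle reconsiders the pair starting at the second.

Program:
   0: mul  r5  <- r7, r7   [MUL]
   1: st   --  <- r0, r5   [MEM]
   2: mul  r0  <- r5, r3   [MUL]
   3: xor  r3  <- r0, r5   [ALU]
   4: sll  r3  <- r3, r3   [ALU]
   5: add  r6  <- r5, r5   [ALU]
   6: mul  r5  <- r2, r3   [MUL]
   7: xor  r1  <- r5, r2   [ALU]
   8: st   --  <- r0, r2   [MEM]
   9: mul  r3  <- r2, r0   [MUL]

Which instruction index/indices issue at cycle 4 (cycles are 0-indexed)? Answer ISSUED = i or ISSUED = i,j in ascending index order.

ISSUED = 4,5

t=0 i0:mul ; no-port MUL/MEM
t=1 i1:st ; no-port MEM/MUL
t=2 i2:mul ; RAW r0
t=3 i3:xor ; RAW+WAW r3
t=4 i4,i5:sll/add ; 2-wide
t=5 i6:mul ; RAW r5
t=6 i7,i8:xor/st ; 2-wide
t=7 i9:mul ; tail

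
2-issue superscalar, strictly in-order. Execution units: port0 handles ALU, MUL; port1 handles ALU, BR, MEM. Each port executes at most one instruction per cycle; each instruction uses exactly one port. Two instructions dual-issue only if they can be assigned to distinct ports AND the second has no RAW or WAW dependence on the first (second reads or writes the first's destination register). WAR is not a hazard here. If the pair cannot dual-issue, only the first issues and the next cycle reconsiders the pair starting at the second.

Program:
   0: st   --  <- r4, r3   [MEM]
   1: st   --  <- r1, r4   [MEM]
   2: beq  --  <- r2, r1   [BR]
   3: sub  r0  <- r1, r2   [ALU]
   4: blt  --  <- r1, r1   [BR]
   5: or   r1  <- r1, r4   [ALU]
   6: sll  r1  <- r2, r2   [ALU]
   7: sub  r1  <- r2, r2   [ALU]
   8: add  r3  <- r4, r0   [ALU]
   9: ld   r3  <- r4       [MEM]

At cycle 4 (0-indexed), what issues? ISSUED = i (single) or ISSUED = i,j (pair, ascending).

[0] i0  st.MEM  -- no-port MEM/MEM
[1] i1  st.MEM  -- no-port MEM/BR
[2] i2+i3  beq.BR;sub.ALU  -- pair
[3] i4+i5  blt.BR;or.ALU  -- pair
[4] i6  sll.ALU  -- WAW r1
[5] i7+i8  sub.ALU;add.ALU  -- pair
[6] i9  ld.MEM  -- tail

ISSUED = 6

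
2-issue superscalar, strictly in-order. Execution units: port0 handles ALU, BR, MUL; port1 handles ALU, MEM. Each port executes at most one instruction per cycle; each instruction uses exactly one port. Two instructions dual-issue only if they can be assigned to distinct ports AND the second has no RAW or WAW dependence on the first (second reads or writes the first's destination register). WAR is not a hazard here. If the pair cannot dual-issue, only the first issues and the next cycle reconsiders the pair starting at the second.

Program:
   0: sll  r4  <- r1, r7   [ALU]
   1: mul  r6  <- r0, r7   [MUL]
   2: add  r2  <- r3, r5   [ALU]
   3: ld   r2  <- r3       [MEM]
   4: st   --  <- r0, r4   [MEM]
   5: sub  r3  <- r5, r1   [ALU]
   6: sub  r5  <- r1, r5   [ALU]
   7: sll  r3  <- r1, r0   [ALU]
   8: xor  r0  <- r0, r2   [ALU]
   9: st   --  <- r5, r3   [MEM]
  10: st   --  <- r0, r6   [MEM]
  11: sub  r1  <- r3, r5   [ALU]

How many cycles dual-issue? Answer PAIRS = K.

PAIRS = 5

c0: i0+i1 sll/mul  dual
c1: i2 add  WAW r2
c2: i3 ld  no-port MEM/MEM
c3: i4+i5 st/sub  dual
c4: i6+i7 sub/sll  dual
c5: i8+i9 xor/st  dual
c6: i10+i11 st/sub  dual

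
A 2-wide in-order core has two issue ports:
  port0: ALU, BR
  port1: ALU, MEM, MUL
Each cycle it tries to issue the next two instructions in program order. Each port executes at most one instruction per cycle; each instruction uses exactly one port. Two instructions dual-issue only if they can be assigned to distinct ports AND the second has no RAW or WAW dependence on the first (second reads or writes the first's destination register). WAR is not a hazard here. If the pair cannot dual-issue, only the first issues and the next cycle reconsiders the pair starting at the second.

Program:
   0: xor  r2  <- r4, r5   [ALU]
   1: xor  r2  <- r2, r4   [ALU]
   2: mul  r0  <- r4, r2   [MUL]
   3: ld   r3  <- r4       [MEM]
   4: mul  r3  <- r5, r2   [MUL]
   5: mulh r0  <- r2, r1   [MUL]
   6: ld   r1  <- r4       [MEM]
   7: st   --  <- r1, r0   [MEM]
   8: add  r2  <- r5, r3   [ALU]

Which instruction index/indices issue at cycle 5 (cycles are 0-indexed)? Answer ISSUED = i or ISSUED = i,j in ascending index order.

ISSUED = 5

c0: i0 xor.ALU  RAW+WAW r2
c1: i1 xor.ALU  RAW r2
c2: i2 mul.MUL  no-port MUL/MEM
c3: i3 ld.MEM  no-port MEM/MUL
c4: i4 mul.MUL  no-port MUL/MUL
c5: i5 mulh.MUL  no-port MUL/MEM
c6: i6 ld.MEM  no-port MEM/MEM
c7: i7&i8 st.MEM add.ALU  dual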